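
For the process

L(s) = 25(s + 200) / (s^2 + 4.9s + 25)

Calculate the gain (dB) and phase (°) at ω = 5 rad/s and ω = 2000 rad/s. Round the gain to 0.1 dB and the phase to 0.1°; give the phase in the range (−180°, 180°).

At s = jω = j5:
zero (s+200): 200 + j5 → |·| = √(200²+5²) = √40025 ≈ 200.06, ∠ = arctan(5/200) ≈ 1.43°
quadratic: (j5)² + 4.9·j5 + 25 = 0 + j24.5 → |·| ≈ 24.5, ∠ ≈ 90.00°
|L| = 25 · 200.06 / 24.5 ≈ 204.14
Gain = 20 log₁₀(204.14) ≈ 46.20 dB
∠L = 1.43° − 90.00° = -88.57°

At s = jω = j2000:
zero (s+200): 200 + j2000 → |·| = √(200²+2000²) = √4040000 ≈ 2010, ∠ = arctan(2000/200) ≈ 84.29°
quadratic: (j2000)² + 4.9·j2000 + 25 = -3999975 + j9800 → |·| ≈ 4e+06, ∠ ≈ 179.86°
|L| = 25 · 2010 / 4e+06 ≈ 0.012563
Gain = 20 log₁₀(0.012563) ≈ -38.02 dB
∠L = 84.29° − 179.86° = -95.57°

ω = 5: 46.2 dB, -88.6°; ω = 2000: -38.0 dB, -95.6°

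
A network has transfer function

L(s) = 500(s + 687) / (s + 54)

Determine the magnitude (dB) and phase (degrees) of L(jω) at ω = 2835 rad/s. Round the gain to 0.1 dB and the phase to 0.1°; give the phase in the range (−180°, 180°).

54.2 dB, -12.5°

At s = jω = j2835:
zero (s+687): 687 + j2835 → |·| = √(687²+2835²) = √8509194 ≈ 2917.1, ∠ = arctan(2835/687) ≈ 76.38°
pole (s+54): 54 + j2835 → |·| = √(54²+2835²) = √8040141 ≈ 2835.5, ∠ = arctan(2835/54) ≈ 88.91°
|L| = 500 · 2917.1 / 2835.5 ≈ 514.39
Gain = 20 log₁₀(514.39) ≈ 54.23 dB
∠L = 76.38° − 88.91° = -12.53°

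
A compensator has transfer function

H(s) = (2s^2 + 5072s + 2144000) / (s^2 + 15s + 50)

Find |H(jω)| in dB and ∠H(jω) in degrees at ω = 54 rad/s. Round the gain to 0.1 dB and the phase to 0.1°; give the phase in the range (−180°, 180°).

Substitute s = j54:
Numerator: 2(j54)^2 + 5072(j54) + 2144000 = 2138168 + j273888
Denominator: (j54)^2 + 15(j54) + 50 = -2866 + j810
|N| = √(2138168² + 273888²) ≈ 2.1556e+06, ∠N ≈ 7.30°
|D| = √(2866² + 810²) ≈ 2978.3, ∠D ≈ 164.22°
|H| = 2.1556e+06 / 2978.3 ≈ 723.77
Gain = 20 log₁₀(723.77) ≈ 57.19 dB
∠H = 7.30° − 164.22° = -156.92°

57.2 dB, -156.9°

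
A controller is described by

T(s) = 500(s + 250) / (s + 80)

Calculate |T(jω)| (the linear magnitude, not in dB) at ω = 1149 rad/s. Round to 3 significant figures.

At s = jω = j1149:
zero (s+250): 250 + j1149 → |·| = √(250²+1149²) = √1382701 ≈ 1175.9, ∠ = arctan(1149/250) ≈ 77.72°
pole (s+80): 80 + j1149 → |·| = √(80²+1149²) = √1326601 ≈ 1151.8, ∠ = arctan(1149/80) ≈ 86.02°
|T| = 500 · 1175.9 / 1151.8 ≈ 510.46

510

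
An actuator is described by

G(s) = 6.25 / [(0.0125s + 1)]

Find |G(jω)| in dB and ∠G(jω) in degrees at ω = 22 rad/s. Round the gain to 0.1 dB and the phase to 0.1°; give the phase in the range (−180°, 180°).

15.6 dB, -15.4°

At ω = 22 rad/s:
pole (1 + j22·0.0125) = 1 + j0.275 → |·| ≈ 1.0371, ∠ ≈ 15.38°
|G| = 6.25 · 1 / (1.0371) ≈ 6.0264
Gain = 20 log₁₀(6.0264) ≈ 15.60 dB
∠G = (0°) − (15.38°) = -15.38°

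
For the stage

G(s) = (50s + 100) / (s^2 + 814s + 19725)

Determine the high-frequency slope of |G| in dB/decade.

Each pole contributes −20 dB/decade at high frequency; each zero contributes +20 dB/decade.
Net: 1 zero(s) − 2 pole(s) → -20 dB/decade.

-20 dB/decade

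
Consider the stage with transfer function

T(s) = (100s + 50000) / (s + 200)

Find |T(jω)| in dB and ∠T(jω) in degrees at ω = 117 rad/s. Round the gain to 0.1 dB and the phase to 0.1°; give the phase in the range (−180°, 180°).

Substitute s = j117:
Numerator: 100(j117) + 50000 = 50000 + j11700
Denominator: (j117) + 200 = 200 + j117
|N| = √(50000² + 11700²) ≈ 51351, ∠N ≈ 13.17°
|D| = √(200² + 117²) ≈ 231.71, ∠D ≈ 30.33°
|T| = 51351 / 231.71 ≈ 221.62
Gain = 20 log₁₀(221.62) ≈ 46.91 dB
∠T = 13.17° − 30.33° = -17.16°

46.9 dB, -17.2°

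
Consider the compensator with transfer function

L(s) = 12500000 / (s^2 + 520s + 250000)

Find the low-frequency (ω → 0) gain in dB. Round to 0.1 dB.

34.0 dB

L(0) = 12500000 / 250000 = 50
20 log₁₀(50) ≈ 33.98 dB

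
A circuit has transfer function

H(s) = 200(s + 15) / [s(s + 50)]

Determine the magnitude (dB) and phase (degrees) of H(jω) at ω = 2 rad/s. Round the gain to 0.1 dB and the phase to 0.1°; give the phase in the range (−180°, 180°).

At s = jω = j2:
zero (s+15): 15 + j2 → |·| = √(15²+2²) = √229 ≈ 15.133, ∠ = arctan(2/15) ≈ 7.59°
pole (s+50): 50 + j2 → |·| = √(50²+2²) = √2504 ≈ 50.04, ∠ = arctan(2/50) ≈ 2.29°
pole at origin: |s| = 2, ∠ = 90.00° (in denominator)
|H| = 200 · 15.133 / 100.08 ≈ 30.242
Gain = 20 log₁₀(30.242) ≈ 29.61 dB
∠H = 7.59° − 92.29° = -84.70°

29.6 dB, -84.7°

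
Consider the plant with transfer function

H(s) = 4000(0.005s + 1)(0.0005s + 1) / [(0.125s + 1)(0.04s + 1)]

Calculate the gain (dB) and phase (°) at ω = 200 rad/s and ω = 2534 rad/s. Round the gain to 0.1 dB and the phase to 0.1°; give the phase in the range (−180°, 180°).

ω = 200: 29.0 dB, -119.9°; ω = 2534: 8.2 dB, -42.0°

At ω = 200 rad/s:
zero (1 + j200·0.005) = 1 + j1 → |·| ≈ 1.4142, ∠ ≈ 45.00°
zero (1 + j200·0.0005) = 1 + j0.1 → |·| ≈ 1.005, ∠ ≈ 5.71°
pole (1 + j200·0.125) = 1 + j25 → |·| ≈ 25.02, ∠ ≈ 87.71°
pole (1 + j200·0.04) = 1 + j8 → |·| ≈ 8.0623, ∠ ≈ 82.87°
|H| = 4000 · 1.4142 · 1.005 / (25.02 · 8.0623) ≈ 28.183
Gain = 20 log₁₀(28.183) ≈ 29.00 dB
∠H = (45.00° + 5.71°) − (87.71° + 82.87°) = -119.87°

At ω = 2534 rad/s:
zero (1 + j2534·0.005) = 1 + j12.67 → |·| ≈ 12.709, ∠ ≈ 85.49°
zero (1 + j2534·0.0005) = 1 + j1.267 → |·| ≈ 1.6141, ∠ ≈ 51.72°
pole (1 + j2534·0.125) = 1 + j316.75 → |·| ≈ 316.75, ∠ ≈ 89.82°
pole (1 + j2534·0.04) = 1 + j101.36 → |·| ≈ 101.36, ∠ ≈ 89.43°
|H| = 4000 · 12.709 · 1.6141 / (316.75 · 101.36) ≈ 2.5558
Gain = 20 log₁₀(2.5558) ≈ 8.15 dB
∠H = (85.49° + 51.72°) − (89.82° + 89.43°) = -42.04°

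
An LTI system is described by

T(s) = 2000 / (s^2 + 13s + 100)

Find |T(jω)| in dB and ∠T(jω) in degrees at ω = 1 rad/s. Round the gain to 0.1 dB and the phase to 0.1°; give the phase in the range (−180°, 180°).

At s = jω = j1:
quadratic: (j1)² + 13·j1 + 100 = 99 + j13 → |·| ≈ 99.85, ∠ ≈ 7.48°
|T| = 2000 / 99.85 ≈ 20.03
Gain = 20 log₁₀(20.03) ≈ 26.03 dB
∠T = 0.00° − 7.48° = -7.48°

26.0 dB, -7.5°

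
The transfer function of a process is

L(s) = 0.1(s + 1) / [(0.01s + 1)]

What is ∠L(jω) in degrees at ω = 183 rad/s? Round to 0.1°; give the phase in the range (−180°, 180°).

At ω = 183 rad/s:
zero (1 + j183·1) = 1 + j183 → |·| ≈ 183, ∠ ≈ 89.69°
pole (1 + j183·0.01) = 1 + j1.83 → |·| ≈ 2.0854, ∠ ≈ 61.35°
∠L = (89.69°) − (61.35°) = 28.34°

28.3°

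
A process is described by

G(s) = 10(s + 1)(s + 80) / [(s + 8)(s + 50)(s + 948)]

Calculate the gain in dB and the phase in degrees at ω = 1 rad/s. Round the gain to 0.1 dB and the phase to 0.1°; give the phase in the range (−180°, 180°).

-50.6 dB, 37.4°

At s = jω = j1:
zero (s+1): 1 + j1 → |·| = √(1²+1²) = √2 ≈ 1.4142, ∠ = arctan(1/1) ≈ 45.00°
zero (s+80): 80 + j1 → |·| = √(80²+1²) = √6401 ≈ 80.006, ∠ = arctan(1/80) ≈ 0.72°
pole (s+8): 8 + j1 → |·| = √(8²+1²) = √65 ≈ 8.0623, ∠ = arctan(1/8) ≈ 7.13°
pole (s+50): 50 + j1 → |·| = √(50²+1²) = √2501 ≈ 50.01, ∠ = arctan(1/50) ≈ 1.15°
pole (s+948): 948 + j1 → |·| = √(948²+1²) = √898705 ≈ 948, ∠ = arctan(1/948) ≈ 0.06°
|G| = 10 · 113.14 / 3.8223e+05 ≈ 0.00296
Gain = 20 log₁₀(0.00296) ≈ -50.57 dB
∠G = 45.72° − 8.34° = 37.38°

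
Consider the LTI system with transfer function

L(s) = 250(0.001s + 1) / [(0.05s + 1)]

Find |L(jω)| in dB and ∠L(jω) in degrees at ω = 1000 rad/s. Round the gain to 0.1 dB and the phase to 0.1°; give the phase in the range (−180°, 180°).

At ω = 1000 rad/s:
zero (1 + j1000·0.001) = 1 + j1 → |·| ≈ 1.4142, ∠ ≈ 45.00°
pole (1 + j1000·0.05) = 1 + j50 → |·| ≈ 50.01, ∠ ≈ 88.85°
|L| = 250 · 1.4142 / (50.01) ≈ 7.0696
Gain = 20 log₁₀(7.0696) ≈ 16.99 dB
∠L = (45.00°) − (88.85°) = -43.85°

17.0 dB, -43.9°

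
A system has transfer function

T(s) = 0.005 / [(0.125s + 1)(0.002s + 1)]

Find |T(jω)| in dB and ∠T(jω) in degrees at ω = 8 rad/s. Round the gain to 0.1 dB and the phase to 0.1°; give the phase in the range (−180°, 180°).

At ω = 8 rad/s:
pole (1 + j8·0.125) = 1 + j1 → |·| ≈ 1.4142, ∠ ≈ 45.00°
pole (1 + j8·0.002) = 1 + j0.016 → |·| ≈ 1.0001, ∠ ≈ 0.92°
|T| = 0.005 · 1 / (1.4142 · 1.0001) ≈ 0.0035352
Gain = 20 log₁₀(0.0035352) ≈ -49.03 dB
∠T = (0°) − (45.00° + 0.92°) = -45.92°

-49.0 dB, -45.9°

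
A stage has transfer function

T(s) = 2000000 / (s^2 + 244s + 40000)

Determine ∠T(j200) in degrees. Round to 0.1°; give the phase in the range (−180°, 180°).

-90.0°

At s = jω = j200:
quadratic: (j200)² + 244·j200 + 40000 = 0 + j48800 → |·| ≈ 48800, ∠ ≈ 90.00°
∠T = 0.00° − 90.00° = -90.00°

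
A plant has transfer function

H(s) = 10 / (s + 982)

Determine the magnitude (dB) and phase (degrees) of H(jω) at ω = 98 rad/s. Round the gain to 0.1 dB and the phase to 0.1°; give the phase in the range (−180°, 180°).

-39.9 dB, -5.7°

Substitute s = j98:
Numerator: 10 = 10 + j0
Denominator: (j98) + 982 = 982 + j98
|N| = √(10² + 0²) ≈ 10, ∠N ≈ 0.00°
|D| = √(982² + 98²) ≈ 986.88, ∠D ≈ 5.70°
|H| = 10 / 986.88 ≈ 0.010133
Gain = 20 log₁₀(0.010133) ≈ -39.89 dB
∠H = 0.00° − 5.70° = -5.70°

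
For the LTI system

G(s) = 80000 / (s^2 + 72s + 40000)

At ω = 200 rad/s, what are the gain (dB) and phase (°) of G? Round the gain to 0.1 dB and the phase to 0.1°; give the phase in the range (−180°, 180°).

At s = jω = j200:
quadratic: (j200)² + 72·j200 + 40000 = 0 + j14400 → |·| ≈ 14400, ∠ ≈ 90.00°
|G| = 80000 / 14400 ≈ 5.5556
Gain = 20 log₁₀(5.5556) ≈ 14.89 dB
∠G = 0.00° − 90.00° = -90.00°

14.9 dB, -90.0°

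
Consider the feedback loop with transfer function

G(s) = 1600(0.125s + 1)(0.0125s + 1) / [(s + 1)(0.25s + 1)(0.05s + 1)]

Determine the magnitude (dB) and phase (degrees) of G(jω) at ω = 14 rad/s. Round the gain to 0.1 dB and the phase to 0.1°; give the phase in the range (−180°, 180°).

34.4 dB, -124.8°

At ω = 14 rad/s:
zero (1 + j14·0.125) = 1 + j1.75 → |·| ≈ 2.0156, ∠ ≈ 60.26°
zero (1 + j14·0.0125) = 1 + j0.175 → |·| ≈ 1.0152, ∠ ≈ 9.93°
pole (1 + j14·1) = 1 + j14 → |·| ≈ 14.036, ∠ ≈ 85.91°
pole (1 + j14·0.25) = 1 + j3.5 → |·| ≈ 3.6401, ∠ ≈ 74.05°
pole (1 + j14·0.05) = 1 + j0.7 → |·| ≈ 1.2207, ∠ ≈ 34.99°
|G| = 1600 · 2.0156 · 1.0152 / (14.036 · 3.6401 · 1.2207) ≈ 52.494
Gain = 20 log₁₀(52.494) ≈ 34.40 dB
∠G = (60.26° + 9.93°) − (85.91° + 74.05° + 34.99°) = -124.76°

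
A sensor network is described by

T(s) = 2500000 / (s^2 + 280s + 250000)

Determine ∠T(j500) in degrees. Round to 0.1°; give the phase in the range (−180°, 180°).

-90.0°

At s = jω = j500:
quadratic: (j500)² + 280·j500 + 250000 = 0 + j140000 → |·| ≈ 1.4e+05, ∠ ≈ 90.00°
∠T = 0.00° − 90.00° = -90.00°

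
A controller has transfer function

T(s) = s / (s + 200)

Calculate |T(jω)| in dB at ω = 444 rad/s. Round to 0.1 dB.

-0.8 dB

At s = jω = j444:
zero at origin: s = j444 → |·| = 444, ∠ = 90.00°
pole (s+200): 200 + j444 → |·| = √(200²+444²) = √237136 ≈ 486.97, ∠ = arctan(444/200) ≈ 65.75°
|T| = 1 · 444 / 486.97 ≈ 0.91176
Gain = 20 log₁₀(0.91176) ≈ -0.80 dB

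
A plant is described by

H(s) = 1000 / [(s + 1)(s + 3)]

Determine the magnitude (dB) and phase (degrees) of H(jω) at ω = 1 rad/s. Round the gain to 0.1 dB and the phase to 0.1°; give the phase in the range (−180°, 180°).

At s = jω = j1:
pole (s+1): 1 + j1 → |·| = √(1²+1²) = √2 ≈ 1.4142, ∠ = arctan(1/1) ≈ 45.00°
pole (s+3): 3 + j1 → |·| = √(3²+1²) = √10 ≈ 3.1623, ∠ = arctan(1/3) ≈ 18.43°
|H| = 1000 / 4.4721 ≈ 223.61
Gain = 20 log₁₀(223.61) ≈ 46.99 dB
∠H = 0.00° − 63.43° = -63.43°

47.0 dB, -63.4°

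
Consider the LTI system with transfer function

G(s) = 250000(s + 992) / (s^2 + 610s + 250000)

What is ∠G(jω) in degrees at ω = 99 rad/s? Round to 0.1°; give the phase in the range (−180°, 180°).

-8.4°

At s = jω = j99:
zero (s+992): 992 + j99 → |·| = √(992²+99²) = √993865 ≈ 996.93, ∠ = arctan(99/992) ≈ 5.70°
quadratic: (j99)² + 610·j99 + 250000 = 240199 + j60390 → |·| ≈ 2.4767e+05, ∠ ≈ 14.11°
∠G = 5.70° − 14.11° = -8.41°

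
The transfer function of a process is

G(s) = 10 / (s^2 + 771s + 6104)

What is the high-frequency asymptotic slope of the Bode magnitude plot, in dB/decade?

-40 dB/decade

Each pole contributes −20 dB/decade at high frequency; each zero contributes +20 dB/decade.
Net: 0 zero(s) − 2 pole(s) → -40 dB/decade.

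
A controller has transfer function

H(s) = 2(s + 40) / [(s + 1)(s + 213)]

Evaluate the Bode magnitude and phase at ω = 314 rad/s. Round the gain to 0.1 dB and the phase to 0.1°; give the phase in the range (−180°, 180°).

At s = jω = j314:
zero (s+40): 40 + j314 → |·| = √(40²+314²) = √100196 ≈ 316.54, ∠ = arctan(314/40) ≈ 82.74°
pole (s+1): 1 + j314 → |·| = √(1²+314²) = √98597 ≈ 314, ∠ = arctan(314/1) ≈ 89.82°
pole (s+213): 213 + j314 → |·| = √(213²+314²) = √143965 ≈ 379.43, ∠ = arctan(314/213) ≈ 55.85°
|H| = 2 · 316.54 / 1.1914e+05 ≈ 0.0053137
Gain = 20 log₁₀(0.0053137) ≈ -45.49 dB
∠H = 82.74° − 145.67° = -62.93°

-45.5 dB, -62.9°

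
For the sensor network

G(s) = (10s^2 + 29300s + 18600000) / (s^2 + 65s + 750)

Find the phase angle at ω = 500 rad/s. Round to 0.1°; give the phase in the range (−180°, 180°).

-130.3°

Substitute s = j500:
Numerator: 10(j500)^2 + 29300(j500) + 18600000 = 16100000 + j14650000
Denominator: (j500)^2 + 65(j500) + 750 = -249250 + j32500
|N| = √(16100000² + 14650000²) ≈ 2.1768e+07, ∠N ≈ 42.30°
|D| = √(249250² + 32500²) ≈ 2.5136e+05, ∠D ≈ 172.57°
∠G = 42.30° − 172.57° = -130.27°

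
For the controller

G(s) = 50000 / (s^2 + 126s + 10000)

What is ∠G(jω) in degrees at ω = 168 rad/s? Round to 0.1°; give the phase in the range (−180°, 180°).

-130.7°

At s = jω = j168:
quadratic: (j168)² + 126·j168 + 10000 = -18224 + j21168 → |·| ≈ 27932, ∠ ≈ 130.73°
∠G = 0.00° − 130.73° = -130.73°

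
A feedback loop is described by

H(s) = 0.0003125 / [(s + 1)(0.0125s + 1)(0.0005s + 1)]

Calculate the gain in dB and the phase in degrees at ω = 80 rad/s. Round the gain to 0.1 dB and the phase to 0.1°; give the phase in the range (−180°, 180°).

At ω = 80 rad/s:
pole (1 + j80·1) = 1 + j80 → |·| ≈ 80.006, ∠ ≈ 89.28°
pole (1 + j80·0.0125) = 1 + j1 → |·| ≈ 1.4142, ∠ ≈ 45.00°
pole (1 + j80·0.0005) = 1 + j0.04 → |·| ≈ 1.0008, ∠ ≈ 2.29°
|H| = 0.0003125 · 1 / (80.006 · 1.4142 · 1.0008) ≈ 2.7597e-06
Gain = 20 log₁₀(2.7597e-06) ≈ -111.18 dB
∠H = (0°) − (89.28° + 45.00° + 2.29°) = -136.57°

-111.2 dB, -136.6°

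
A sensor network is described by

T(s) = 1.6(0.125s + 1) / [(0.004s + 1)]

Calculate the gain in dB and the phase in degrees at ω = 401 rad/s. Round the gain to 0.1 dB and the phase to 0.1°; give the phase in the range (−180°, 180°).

32.6 dB, 30.8°

At ω = 401 rad/s:
zero (1 + j401·0.125) = 1 + j50.125 → |·| ≈ 50.135, ∠ ≈ 88.86°
pole (1 + j401·0.004) = 1 + j1.604 → |·| ≈ 1.8902, ∠ ≈ 58.06°
|T| = 1.6 · 50.135 / (1.8902) ≈ 42.438
Gain = 20 log₁₀(42.438) ≈ 32.56 dB
∠T = (88.86°) − (58.06°) = 30.80°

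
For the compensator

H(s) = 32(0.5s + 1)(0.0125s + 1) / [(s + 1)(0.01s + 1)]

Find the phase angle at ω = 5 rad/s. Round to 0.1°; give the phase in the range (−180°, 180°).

At ω = 5 rad/s:
zero (1 + j5·0.5) = 1 + j2.5 → |·| ≈ 2.6926, ∠ ≈ 68.20°
zero (1 + j5·0.0125) = 1 + j0.0625 → |·| ≈ 1.002, ∠ ≈ 3.58°
pole (1 + j5·1) = 1 + j5 → |·| ≈ 5.099, ∠ ≈ 78.69°
pole (1 + j5·0.01) = 1 + j0.05 → |·| ≈ 1.0012, ∠ ≈ 2.86°
∠H = (68.20° + 3.58°) − (78.69° + 2.86°) = -9.77°

-9.8°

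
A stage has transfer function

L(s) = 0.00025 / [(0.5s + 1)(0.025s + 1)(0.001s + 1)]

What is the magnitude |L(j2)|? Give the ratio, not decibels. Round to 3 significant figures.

0.000177

At ω = 2 rad/s:
pole (1 + j2·0.5) = 1 + j1 → |·| ≈ 1.4142, ∠ ≈ 45.00°
pole (1 + j2·0.025) = 1 + j0.05 → |·| ≈ 1.0012, ∠ ≈ 2.86°
pole (1 + j2·0.001) = 1 + j0.002 → |·| ≈ 1, ∠ ≈ 0.11°
|L| = 0.00025 · 1 / (1.4142 · 1.0012 · 1) ≈ 0.00017657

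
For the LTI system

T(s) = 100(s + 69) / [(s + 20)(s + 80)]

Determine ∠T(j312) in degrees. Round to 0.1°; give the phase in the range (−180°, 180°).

-84.4°

At s = jω = j312:
zero (s+69): 69 + j312 → |·| = √(69²+312²) = √102105 ≈ 319.54, ∠ = arctan(312/69) ≈ 77.53°
pole (s+20): 20 + j312 → |·| = √(20²+312²) = √97744 ≈ 312.64, ∠ = arctan(312/20) ≈ 86.33°
pole (s+80): 80 + j312 → |·| = √(80²+312²) = √103744 ≈ 322.09, ∠ = arctan(312/80) ≈ 75.62°
∠T = 77.53° − 161.95° = -84.42°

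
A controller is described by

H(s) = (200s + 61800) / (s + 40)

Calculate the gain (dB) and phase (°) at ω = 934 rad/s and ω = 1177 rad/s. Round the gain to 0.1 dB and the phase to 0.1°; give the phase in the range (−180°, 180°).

Substitute s = j934:
Numerator: 200(j934) + 61800 = 61800 + j186800
Denominator: (j934) + 40 = 40 + j934
|N| = √(61800² + 186800²) ≈ 1.9676e+05, ∠N ≈ 71.69°
|D| = √(40² + 934²) ≈ 934.86, ∠D ≈ 87.55°
|H| = 1.9676e+05 / 934.86 ≈ 210.47
Gain = 20 log₁₀(210.47) ≈ 46.46 dB
∠H = 71.69° − 87.55° = -15.86°

Substitute s = j1177:
Numerator: 200(j1177) + 61800 = 61800 + j235400
Denominator: (j1177) + 40 = 40 + j1177
|N| = √(61800² + 235400²) ≈ 2.4338e+05, ∠N ≈ 75.29°
|D| = √(40² + 1177²) ≈ 1177.7, ∠D ≈ 88.05°
|H| = 2.4338e+05 / 1177.7 ≈ 206.66
Gain = 20 log₁₀(206.66) ≈ 46.31 dB
∠H = 75.29° − 88.05° = -12.76°

ω = 934: 46.5 dB, -15.9°; ω = 1177: 46.3 dB, -12.8°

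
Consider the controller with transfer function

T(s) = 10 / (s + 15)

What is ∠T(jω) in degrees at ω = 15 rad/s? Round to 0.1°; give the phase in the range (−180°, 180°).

Substitute s = j15:
Numerator: 10 = 10 + j0
Denominator: (j15) + 15 = 15 + j15
|N| = √(10² + 0²) ≈ 10, ∠N ≈ 0.00°
|D| = √(15² + 15²) ≈ 21.213, ∠D ≈ 45.00°
∠T = 0.00° − 45.00° = -45.00°

-45.0°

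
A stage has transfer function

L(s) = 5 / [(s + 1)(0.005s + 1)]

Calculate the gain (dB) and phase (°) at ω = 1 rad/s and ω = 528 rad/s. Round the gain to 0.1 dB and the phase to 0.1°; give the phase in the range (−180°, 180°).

ω = 1: 11.0 dB, -45.3°; ω = 528: -49.5 dB, -159.1°

At ω = 1 rad/s:
pole (1 + j1·1) = 1 + j1 → |·| ≈ 1.4142, ∠ ≈ 45.00°
pole (1 + j1·0.005) = 1 + j0.005 → |·| ≈ 1, ∠ ≈ 0.29°
|L| = 5 · 1 / (1.4142 · 1) ≈ 3.5356
Gain = 20 log₁₀(3.5356) ≈ 10.97 dB
∠L = (0°) − (45.00° + 0.29°) = -45.29°

At ω = 528 rad/s:
pole (1 + j528·1) = 1 + j528 → |·| ≈ 528, ∠ ≈ 89.89°
pole (1 + j528·0.005) = 1 + j2.64 → |·| ≈ 2.823, ∠ ≈ 69.25°
|L| = 5 · 1 / (528 · 2.823) ≈ 0.0033545
Gain = 20 log₁₀(0.0033545) ≈ -49.49 dB
∠L = (0°) − (89.89° + 69.25°) = -159.14°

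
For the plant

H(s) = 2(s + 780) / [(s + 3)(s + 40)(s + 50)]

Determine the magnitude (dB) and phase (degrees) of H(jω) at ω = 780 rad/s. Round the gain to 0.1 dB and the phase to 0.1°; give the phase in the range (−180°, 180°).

-106.7 dB, 141.8°

At s = jω = j780:
zero (s+780): 780 + j780 → |·| = √(780²+780²) = √1216800 ≈ 1103.1, ∠ = arctan(780/780) ≈ 45.00°
pole (s+3): 3 + j780 → |·| = √(3²+780²) = √608409 ≈ 780.01, ∠ = arctan(780/3) ≈ 89.78°
pole (s+40): 40 + j780 → |·| = √(40²+780²) = √610000 ≈ 781.02, ∠ = arctan(780/40) ≈ 87.06°
pole (s+50): 50 + j780 → |·| = √(50²+780²) = √610900 ≈ 781.6, ∠ = arctan(780/50) ≈ 86.33°
|H| = 2 · 1103.1 / 4.7615e+08 ≈ 4.6334e-06
Gain = 20 log₁₀(4.6334e-06) ≈ -106.68 dB
∠H = 45.00° − 263.17° = -218.17° ≡ 141.83° (principal value)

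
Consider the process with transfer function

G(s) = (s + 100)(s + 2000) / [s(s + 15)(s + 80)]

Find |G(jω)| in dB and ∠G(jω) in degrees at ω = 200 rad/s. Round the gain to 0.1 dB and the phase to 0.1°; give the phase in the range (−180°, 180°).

At s = jω = j200:
zero (s+100): 100 + j200 → |·| = √(100²+200²) = √50000 ≈ 223.61, ∠ = arctan(200/100) ≈ 63.43°
zero (s+2000): 2000 + j200 → |·| = √(2000²+200²) = √4040000 ≈ 2010, ∠ = arctan(200/2000) ≈ 5.71°
pole (s+15): 15 + j200 → |·| = √(15²+200²) = √40225 ≈ 200.56, ∠ = arctan(200/15) ≈ 85.71°
pole (s+80): 80 + j200 → |·| = √(80²+200²) = √46400 ≈ 215.41, ∠ = arctan(200/80) ≈ 68.20°
pole at origin: |s| = 200, ∠ = 90.00° (in denominator)
|G| = 1 · 4.4946e+05 / 8.6405e+06 ≈ 0.052018
Gain = 20 log₁₀(0.052018) ≈ -25.68 dB
∠G = 69.14° − 243.91° = -174.77°

-25.7 dB, -174.8°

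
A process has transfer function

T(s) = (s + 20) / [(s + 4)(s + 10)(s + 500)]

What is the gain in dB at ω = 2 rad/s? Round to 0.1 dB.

-61.1 dB

At s = jω = j2:
zero (s+20): 20 + j2 → |·| = √(20²+2²) = √404 ≈ 20.1, ∠ = arctan(2/20) ≈ 5.71°
pole (s+4): 4 + j2 → |·| = √(4²+2²) = √20 ≈ 4.4721, ∠ = arctan(2/4) ≈ 26.57°
pole (s+10): 10 + j2 → |·| = √(10²+2²) = √104 ≈ 10.198, ∠ = arctan(2/10) ≈ 11.31°
pole (s+500): 500 + j2 → |·| = √(500²+2²) = √250004 ≈ 500, ∠ = arctan(2/500) ≈ 0.23°
|T| = 1 · 20.1 / 22803 ≈ 0.00088146
Gain = 20 log₁₀(0.00088146) ≈ -61.10 dB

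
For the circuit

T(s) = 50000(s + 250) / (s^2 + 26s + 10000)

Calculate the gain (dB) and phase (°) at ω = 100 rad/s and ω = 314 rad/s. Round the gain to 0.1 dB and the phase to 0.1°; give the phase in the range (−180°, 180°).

ω = 100: 74.3 dB, -68.2°; ω = 314: 47.1 dB, -123.3°

At s = jω = j100:
zero (s+250): 250 + j100 → |·| = √(250²+100²) = √72500 ≈ 269.26, ∠ = arctan(100/250) ≈ 21.80°
quadratic: (j100)² + 26·j100 + 10000 = 0 + j2600 → |·| ≈ 2600, ∠ ≈ 90.00°
|T| = 50000 · 269.26 / 2600 ≈ 5178.1
Gain = 20 log₁₀(5178.1) ≈ 74.28 dB
∠T = 21.80° − 90.00° = -68.20°

At s = jω = j314:
zero (s+250): 250 + j314 → |·| = √(250²+314²) = √161096 ≈ 401.37, ∠ = arctan(314/250) ≈ 51.47°
quadratic: (j314)² + 26·j314 + 10000 = -88596 + j8164 → |·| ≈ 88971, ∠ ≈ 174.74°
|T| = 50000 · 401.37 / 88971 ≈ 225.56
Gain = 20 log₁₀(225.56) ≈ 47.07 dB
∠T = 51.47° − 174.74° = -123.27°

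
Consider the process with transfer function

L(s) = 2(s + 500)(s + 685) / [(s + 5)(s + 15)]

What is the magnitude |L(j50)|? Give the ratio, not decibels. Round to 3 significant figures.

263

At s = jω = j50:
zero (s+500): 500 + j50 → |·| = √(500²+50²) = √252500 ≈ 502.49, ∠ = arctan(50/500) ≈ 5.71°
zero (s+685): 685 + j50 → |·| = √(685²+50²) = √471725 ≈ 686.82, ∠ = arctan(50/685) ≈ 4.17°
pole (s+5): 5 + j50 → |·| = √(5²+50²) = √2525 ≈ 50.249, ∠ = arctan(50/5) ≈ 84.29°
pole (s+15): 15 + j50 → |·| = √(15²+50²) = √2725 ≈ 52.202, ∠ = arctan(50/15) ≈ 73.30°
|L| = 2 · 3.4512e+05 / 2623.1 ≈ 263.14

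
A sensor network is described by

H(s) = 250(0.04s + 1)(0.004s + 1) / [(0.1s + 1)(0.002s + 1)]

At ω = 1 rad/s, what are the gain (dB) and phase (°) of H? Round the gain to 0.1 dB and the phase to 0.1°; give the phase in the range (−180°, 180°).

47.9 dB, -3.3°

At ω = 1 rad/s:
zero (1 + j1·0.04) = 1 + j0.04 → |·| ≈ 1.0008, ∠ ≈ 2.29°
zero (1 + j1·0.004) = 1 + j0.004 → |·| ≈ 1, ∠ ≈ 0.23°
pole (1 + j1·0.1) = 1 + j0.1 → |·| ≈ 1.005, ∠ ≈ 5.71°
pole (1 + j1·0.002) = 1 + j0.002 → |·| ≈ 1, ∠ ≈ 0.11°
|H| = 250 · 1.0008 · 1 / (1.005 · 1) ≈ 248.96
Gain = 20 log₁₀(248.96) ≈ 47.92 dB
∠H = (2.29° + 0.23°) − (5.71° + 0.11°) = -3.30°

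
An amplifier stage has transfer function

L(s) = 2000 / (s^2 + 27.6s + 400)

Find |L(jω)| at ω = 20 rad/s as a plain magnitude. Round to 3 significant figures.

At s = jω = j20:
quadratic: (j20)² + 27.6·j20 + 400 = 0 + j552 → |·| ≈ 552, ∠ ≈ 90.00°
|L| = 2000 / 552 ≈ 3.6232

3.62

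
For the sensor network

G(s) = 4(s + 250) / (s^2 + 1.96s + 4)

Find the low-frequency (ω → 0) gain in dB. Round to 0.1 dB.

G(0) = 4·250 / 4 = 250
20 log₁₀(250) ≈ 47.96 dB

48.0 dB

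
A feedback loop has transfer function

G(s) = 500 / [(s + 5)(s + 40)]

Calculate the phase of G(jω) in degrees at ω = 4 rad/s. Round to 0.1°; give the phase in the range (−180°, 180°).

At s = jω = j4:
pole (s+5): 5 + j4 → |·| = √(5²+4²) = √41 ≈ 6.4031, ∠ = arctan(4/5) ≈ 38.66°
pole (s+40): 40 + j4 → |·| = √(40²+4²) = √1616 ≈ 40.2, ∠ = arctan(4/40) ≈ 5.71°
∠G = 0.00° − 44.37° = -44.37°

-44.4°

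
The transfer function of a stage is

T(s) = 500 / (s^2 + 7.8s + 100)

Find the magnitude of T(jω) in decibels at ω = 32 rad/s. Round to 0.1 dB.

At s = jω = j32:
quadratic: (j32)² + 7.8·j32 + 100 = -924 + j249.6 → |·| ≈ 957.12, ∠ ≈ 164.88°
|T| = 500 / 957.12 ≈ 0.5224
Gain = 20 log₁₀(0.5224) ≈ -5.64 dB

-5.6 dB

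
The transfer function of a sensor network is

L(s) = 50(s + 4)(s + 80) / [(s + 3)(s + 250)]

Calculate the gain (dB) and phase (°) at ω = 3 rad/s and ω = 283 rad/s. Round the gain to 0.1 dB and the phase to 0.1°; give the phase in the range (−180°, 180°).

At s = jω = j3:
zero (s+4): 4 + j3 → |·| = √(4²+3²) = √25 ≈ 5, ∠ = arctan(3/4) ≈ 36.87°
zero (s+80): 80 + j3 → |·| = √(80²+3²) = √6409 ≈ 80.056, ∠ = arctan(3/80) ≈ 2.15°
pole (s+3): 3 + j3 → |·| = √(3²+3²) = √18 ≈ 4.2426, ∠ = arctan(3/3) ≈ 45.00°
pole (s+250): 250 + j3 → |·| = √(250²+3²) = √62509 ≈ 250.02, ∠ = arctan(3/250) ≈ 0.69°
|L| = 50 · 400.28 / 1060.7 ≈ 18.869
Gain = 20 log₁₀(18.869) ≈ 25.51 dB
∠L = 39.02° − 45.69° = -6.67°

At s = jω = j283:
zero (s+4): 4 + j283 → |·| = √(4²+283²) = √80105 ≈ 283.03, ∠ = arctan(283/4) ≈ 89.19°
zero (s+80): 80 + j283 → |·| = √(80²+283²) = √86489 ≈ 294.09, ∠ = arctan(283/80) ≈ 74.22°
pole (s+3): 3 + j283 → |·| = √(3²+283²) = √80098 ≈ 283.02, ∠ = arctan(283/3) ≈ 89.39°
pole (s+250): 250 + j283 → |·| = √(250²+283²) = √142589 ≈ 377.61, ∠ = arctan(283/250) ≈ 48.54°
|L| = 50 · 83236 / 1.0687e+05 ≈ 38.943
Gain = 20 log₁₀(38.943) ≈ 31.81 dB
∠L = 163.41° − 137.93° = 25.48°

ω = 3: 25.5 dB, -6.7°; ω = 283: 31.8 dB, 25.5°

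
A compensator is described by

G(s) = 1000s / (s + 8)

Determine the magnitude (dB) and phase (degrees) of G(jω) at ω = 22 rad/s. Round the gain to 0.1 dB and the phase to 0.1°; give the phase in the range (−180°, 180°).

59.5 dB, 20.0°

At s = jω = j22:
zero at origin: s = j22 → |·| = 22, ∠ = 90.00°
pole (s+8): 8 + j22 → |·| = √(8²+22²) = √548 ≈ 23.409, ∠ = arctan(22/8) ≈ 70.02°
|G| = 1000 · 22 / 23.409 ≈ 939.81
Gain = 20 log₁₀(939.81) ≈ 59.46 dB
∠G = 90.00° − 70.02° = 19.98°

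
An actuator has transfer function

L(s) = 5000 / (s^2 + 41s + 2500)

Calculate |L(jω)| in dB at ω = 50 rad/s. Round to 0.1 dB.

At s = jω = j50:
quadratic: (j50)² + 41·j50 + 2500 = 0 + j2050 → |·| ≈ 2050, ∠ ≈ 90.00°
|L| = 5000 / 2050 ≈ 2.439
Gain = 20 log₁₀(2.439) ≈ 7.74 dB

7.7 dB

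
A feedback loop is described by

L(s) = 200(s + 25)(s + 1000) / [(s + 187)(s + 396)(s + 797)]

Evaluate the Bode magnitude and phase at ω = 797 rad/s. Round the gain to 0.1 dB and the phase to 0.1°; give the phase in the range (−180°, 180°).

-12.1 dB, -58.6°

At s = jω = j797:
zero (s+25): 25 + j797 → |·| = √(25²+797²) = √635834 ≈ 797.39, ∠ = arctan(797/25) ≈ 88.20°
zero (s+1000): 1000 + j797 → |·| = √(1000²+797²) = √1635209 ≈ 1278.8, ∠ = arctan(797/1000) ≈ 38.55°
pole (s+187): 187 + j797 → |·| = √(187²+797²) = √670178 ≈ 818.64, ∠ = arctan(797/187) ≈ 76.80°
pole (s+396): 396 + j797 → |·| = √(396²+797²) = √792025 ≈ 889.96, ∠ = arctan(797/396) ≈ 63.58°
pole (s+797): 797 + j797 → |·| = √(797²+797²) = √1270418 ≈ 1127.1, ∠ = arctan(797/797) ≈ 45.00°
|L| = 200 · 1.0197e+06 / 8.2116e+08 ≈ 0.24836
Gain = 20 log₁₀(0.24836) ≈ -12.10 dB
∠L = 126.75° − 185.38° = -58.63°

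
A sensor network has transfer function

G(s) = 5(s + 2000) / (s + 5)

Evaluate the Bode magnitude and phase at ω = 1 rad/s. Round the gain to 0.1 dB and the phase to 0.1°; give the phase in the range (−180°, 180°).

At s = jω = j1:
zero (s+2000): 2000 + j1 → |·| = √(2000²+1²) = √4000001 ≈ 2000, ∠ = arctan(1/2000) ≈ 0.03°
pole (s+5): 5 + j1 → |·| = √(5²+1²) = √26 ≈ 5.099, ∠ = arctan(1/5) ≈ 11.31°
|G| = 5 · 2000 / 5.099 ≈ 1961.2
Gain = 20 log₁₀(1961.2) ≈ 65.85 dB
∠G = 0.03° − 11.31° = -11.28°

65.9 dB, -11.3°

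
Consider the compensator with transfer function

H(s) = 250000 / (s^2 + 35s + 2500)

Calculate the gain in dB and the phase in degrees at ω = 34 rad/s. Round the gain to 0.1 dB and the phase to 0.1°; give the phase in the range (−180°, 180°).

42.9 dB, -41.5°

At s = jω = j34:
quadratic: (j34)² + 35·j34 + 2500 = 1344 + j1190 → |·| ≈ 1795.1, ∠ ≈ 41.52°
|H| = 250000 / 1795.1 ≈ 139.27
Gain = 20 log₁₀(139.27) ≈ 42.88 dB
∠H = 0.00° − 41.52° = -41.52°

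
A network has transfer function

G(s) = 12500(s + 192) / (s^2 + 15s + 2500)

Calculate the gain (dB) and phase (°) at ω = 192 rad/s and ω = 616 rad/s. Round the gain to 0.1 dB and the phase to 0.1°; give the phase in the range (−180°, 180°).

At s = jω = j192:
zero (s+192): 192 + j192 → |·| = √(192²+192²) = √73728 ≈ 271.53, ∠ = arctan(192/192) ≈ 45.00°
quadratic: (j192)² + 15·j192 + 2500 = -34364 + j2880 → |·| ≈ 34484, ∠ ≈ 175.21°
|G| = 12500 · 271.53 / 34484 ≈ 98.426
Gain = 20 log₁₀(98.426) ≈ 39.86 dB
∠G = 45.00° − 175.21° = -130.21°

At s = jω = j616:
zero (s+192): 192 + j616 → |·| = √(192²+616²) = √416320 ≈ 645.23, ∠ = arctan(616/192) ≈ 72.69°
quadratic: (j616)² + 15·j616 + 2500 = -376956 + j9240 → |·| ≈ 3.7707e+05, ∠ ≈ 178.60°
|G| = 12500 · 645.23 / 3.7707e+05 ≈ 21.39
Gain = 20 log₁₀(21.39) ≈ 26.60 dB
∠G = 72.69° − 178.60° = -105.91°

ω = 192: 39.9 dB, -130.2°; ω = 616: 26.6 dB, -105.9°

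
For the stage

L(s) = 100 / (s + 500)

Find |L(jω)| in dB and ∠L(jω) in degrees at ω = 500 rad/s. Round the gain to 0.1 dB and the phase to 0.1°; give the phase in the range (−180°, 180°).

-17.0 dB, -45.0°

At s = jω = j500:
pole (s+500): 500 + j500 → |·| = √(500²+500²) = √500000 ≈ 707.11, ∠ = arctan(500/500) ≈ 45.00°
|L| = 100 / 707.11 ≈ 0.14142
Gain = 20 log₁₀(0.14142) ≈ -16.99 dB
∠L = 0.00° − 45.00° = -45.00°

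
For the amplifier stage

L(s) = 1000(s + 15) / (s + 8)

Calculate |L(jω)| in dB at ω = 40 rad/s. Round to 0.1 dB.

At s = jω = j40:
zero (s+15): 15 + j40 → |·| = √(15²+40²) = √1825 ≈ 42.72, ∠ = arctan(40/15) ≈ 69.44°
pole (s+8): 8 + j40 → |·| = √(8²+40²) = √1664 ≈ 40.792, ∠ = arctan(40/8) ≈ 78.69°
|L| = 1000 · 42.72 / 40.792 ≈ 1047.3
Gain = 20 log₁₀(1047.3) ≈ 60.40 dB

60.4 dB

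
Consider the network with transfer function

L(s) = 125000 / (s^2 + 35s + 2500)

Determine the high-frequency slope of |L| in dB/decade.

Each pole contributes −20 dB/decade at high frequency; each zero contributes +20 dB/decade.
Net: 0 zero(s) − 2 pole(s) → -40 dB/decade.

-40 dB/decade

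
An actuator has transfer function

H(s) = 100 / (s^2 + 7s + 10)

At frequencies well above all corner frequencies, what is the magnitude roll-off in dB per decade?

-40 dB/decade

Each pole contributes −20 dB/decade at high frequency; each zero contributes +20 dB/decade.
Net: 0 zero(s) − 2 pole(s) → -40 dB/decade.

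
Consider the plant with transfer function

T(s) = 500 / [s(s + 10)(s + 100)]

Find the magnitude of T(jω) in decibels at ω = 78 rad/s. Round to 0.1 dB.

-63.8 dB

At s = jω = j78:
pole (s+10): 10 + j78 → |·| = √(10²+78²) = √6184 ≈ 78.638, ∠ = arctan(78/10) ≈ 82.69°
pole (s+100): 100 + j78 → |·| = √(100²+78²) = √16084 ≈ 126.82, ∠ = arctan(78/100) ≈ 37.95°
pole at origin: |s| = 78, ∠ = 90.00° (in denominator)
|T| = 500 / 7.7788e+05 ≈ 0.00064277
Gain = 20 log₁₀(0.00064277) ≈ -63.84 dB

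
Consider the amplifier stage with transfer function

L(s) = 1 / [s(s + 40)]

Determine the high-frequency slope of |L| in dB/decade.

Each pole contributes −20 dB/decade at high frequency; each zero contributes +20 dB/decade.
Net: 0 zero(s) − 2 pole(s) → -40 dB/decade.

-40 dB/decade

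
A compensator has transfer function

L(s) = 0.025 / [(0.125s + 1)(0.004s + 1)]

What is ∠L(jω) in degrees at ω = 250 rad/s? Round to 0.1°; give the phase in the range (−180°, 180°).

-133.2°

At ω = 250 rad/s:
pole (1 + j250·0.125) = 1 + j31.25 → |·| ≈ 31.266, ∠ ≈ 88.17°
pole (1 + j250·0.004) = 1 + j1 → |·| ≈ 1.4142, ∠ ≈ 45.00°
∠L = (0°) − (88.17° + 45.00°) = -133.17°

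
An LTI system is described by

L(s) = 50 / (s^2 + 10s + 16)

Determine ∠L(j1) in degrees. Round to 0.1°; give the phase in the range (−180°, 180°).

Substitute s = j1:
Numerator: 50 = 50 + j0
Denominator: (j1)^2 + 10(j1) + 16 = 15 + j10
|N| = √(50² + 0²) ≈ 50, ∠N ≈ 0.00°
|D| = √(15² + 10²) ≈ 18.028, ∠D ≈ 33.69°
∠L = 0.00° − 33.69° = -33.69°

-33.7°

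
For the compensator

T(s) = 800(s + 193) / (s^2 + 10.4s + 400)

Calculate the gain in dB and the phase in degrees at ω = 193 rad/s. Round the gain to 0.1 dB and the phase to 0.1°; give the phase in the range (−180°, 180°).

At s = jω = j193:
zero (s+193): 193 + j193 → |·| = √(193²+193²) = √74498 ≈ 272.94, ∠ = arctan(193/193) ≈ 45.00°
quadratic: (j193)² + 10.4·j193 + 400 = -36849 + j2007.2 → |·| ≈ 36904, ∠ ≈ 176.88°
|T| = 800 · 272.94 / 36904 ≈ 5.9168
Gain = 20 log₁₀(5.9168) ≈ 15.44 dB
∠T = 45.00° − 176.88° = -131.88°

15.4 dB, -131.9°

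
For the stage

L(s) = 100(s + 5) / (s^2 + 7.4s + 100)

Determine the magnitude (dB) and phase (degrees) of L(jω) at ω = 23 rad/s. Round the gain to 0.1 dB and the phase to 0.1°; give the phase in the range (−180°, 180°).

14.2 dB, -80.6°

At s = jω = j23:
zero (s+5): 5 + j23 → |·| = √(5²+23²) = √554 ≈ 23.537, ∠ = arctan(23/5) ≈ 77.74°
quadratic: (j23)² + 7.4·j23 + 100 = -429 + j170.2 → |·| ≈ 461.53, ∠ ≈ 158.36°
|L| = 100 · 23.537 / 461.53 ≈ 5.0998
Gain = 20 log₁₀(5.0998) ≈ 14.15 dB
∠L = 77.74° − 158.36° = -80.62°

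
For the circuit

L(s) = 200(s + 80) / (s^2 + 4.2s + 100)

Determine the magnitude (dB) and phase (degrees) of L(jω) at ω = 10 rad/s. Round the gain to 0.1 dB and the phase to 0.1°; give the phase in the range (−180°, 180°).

51.7 dB, -82.9°

At s = jω = j10:
zero (s+80): 80 + j10 → |·| = √(80²+10²) = √6500 ≈ 80.623, ∠ = arctan(10/80) ≈ 7.13°
quadratic: (j10)² + 4.2·j10 + 100 = 0 + j42 → |·| ≈ 42, ∠ ≈ 90.00°
|L| = 200 · 80.623 / 42 ≈ 383.92
Gain = 20 log₁₀(383.92) ≈ 51.68 dB
∠L = 7.13° − 90.00° = -82.87°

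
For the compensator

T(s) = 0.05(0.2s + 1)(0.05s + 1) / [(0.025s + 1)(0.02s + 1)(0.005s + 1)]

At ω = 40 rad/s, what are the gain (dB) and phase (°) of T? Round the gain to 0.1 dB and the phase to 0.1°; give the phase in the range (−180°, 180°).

At ω = 40 rad/s:
zero (1 + j40·0.2) = 1 + j8 → |·| ≈ 8.0623, ∠ ≈ 82.87°
zero (1 + j40·0.05) = 1 + j2 → |·| ≈ 2.2361, ∠ ≈ 63.43°
pole (1 + j40·0.025) = 1 + j1 → |·| ≈ 1.4142, ∠ ≈ 45.00°
pole (1 + j40·0.02) = 1 + j0.8 → |·| ≈ 1.2806, ∠ ≈ 38.66°
pole (1 + j40·0.005) = 1 + j0.2 → |·| ≈ 1.0198, ∠ ≈ 11.31°
|T| = 0.05 · 8.0623 · 2.2361 / (1.4142 · 1.2806 · 1.0198) ≈ 0.48807
Gain = 20 log₁₀(0.48807) ≈ -6.23 dB
∠T = (82.87° + 63.43°) − (45.00° + 38.66° + 11.31°) = 51.33°

-6.2 dB, 51.3°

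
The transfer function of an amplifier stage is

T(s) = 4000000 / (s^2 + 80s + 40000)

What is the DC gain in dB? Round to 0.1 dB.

T(0) = 4000000 / 40000 = 100
20 log₁₀(100) ≈ 40.00 dB

40.0 dB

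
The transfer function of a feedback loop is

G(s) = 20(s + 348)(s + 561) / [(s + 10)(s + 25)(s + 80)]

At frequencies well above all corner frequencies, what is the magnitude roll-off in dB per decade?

-20 dB/decade

Each pole contributes −20 dB/decade at high frequency; each zero contributes +20 dB/decade.
Net: 2 zero(s) − 3 pole(s) → -20 dB/decade.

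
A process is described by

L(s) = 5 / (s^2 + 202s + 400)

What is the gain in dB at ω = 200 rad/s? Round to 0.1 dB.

Substitute s = j200:
Numerator: 5 = 5 + j0
Denominator: (j200)^2 + 202(j200) + 400 = -39600 + j40400
|N| = √(5² + 0²) ≈ 5, ∠N ≈ 0.00°
|D| = √(39600² + 40400²) ≈ 56571, ∠D ≈ 134.43°
|L| = 5 / 56571 ≈ 8.8385e-05
Gain = 20 log₁₀(8.8385e-05) ≈ -81.07 dB

-81.1 dB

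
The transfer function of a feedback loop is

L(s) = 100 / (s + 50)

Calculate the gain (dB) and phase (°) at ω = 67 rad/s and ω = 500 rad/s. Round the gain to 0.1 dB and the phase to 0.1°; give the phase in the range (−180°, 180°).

ω = 67: 1.6 dB, -53.3°; ω = 500: -14.0 dB, -84.3°

At s = jω = j67:
pole (s+50): 50 + j67 → |·| = √(50²+67²) = √6989 ≈ 83.6, ∠ = arctan(67/50) ≈ 53.27°
|L| = 100 / 83.6 ≈ 1.1962
Gain = 20 log₁₀(1.1962) ≈ 1.56 dB
∠L = 0.00° − 53.27° = -53.27°

At s = jω = j500:
pole (s+50): 50 + j500 → |·| = √(50²+500²) = √252500 ≈ 502.49, ∠ = arctan(500/50) ≈ 84.29°
|L| = 100 / 502.49 ≈ 0.19901
Gain = 20 log₁₀(0.19901) ≈ -14.02 dB
∠L = 0.00° − 84.29° = -84.29°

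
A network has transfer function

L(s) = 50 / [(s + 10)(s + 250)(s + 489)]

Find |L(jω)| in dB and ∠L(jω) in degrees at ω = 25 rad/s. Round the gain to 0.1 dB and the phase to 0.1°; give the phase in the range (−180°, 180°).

-96.4 dB, -76.8°

At s = jω = j25:
pole (s+10): 10 + j25 → |·| = √(10²+25²) = √725 ≈ 26.926, ∠ = arctan(25/10) ≈ 68.20°
pole (s+250): 250 + j25 → |·| = √(250²+25²) = √63125 ≈ 251.25, ∠ = arctan(25/250) ≈ 5.71°
pole (s+489): 489 + j25 → |·| = √(489²+25²) = √239746 ≈ 489.64, ∠ = arctan(25/489) ≈ 2.93°
|L| = 50 / 3.3125e+06 ≈ 1.5094e-05
Gain = 20 log₁₀(1.5094e-05) ≈ -96.42 dB
∠L = 0.00° − 76.84° = -76.84°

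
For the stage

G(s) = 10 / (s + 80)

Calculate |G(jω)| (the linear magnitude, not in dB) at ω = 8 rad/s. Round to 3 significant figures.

At s = jω = j8:
pole (s+80): 80 + j8 → |·| = √(80²+8²) = √6464 ≈ 80.399, ∠ = arctan(8/80) ≈ 5.71°
|G| = 10 / 80.399 ≈ 0.12438

0.124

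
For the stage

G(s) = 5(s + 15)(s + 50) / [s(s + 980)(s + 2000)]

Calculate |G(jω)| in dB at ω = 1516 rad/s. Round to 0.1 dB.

-55.5 dB

At s = jω = j1516:
zero (s+15): 15 + j1516 → |·| = √(15²+1516²) = √2298481 ≈ 1516.1, ∠ = arctan(1516/15) ≈ 89.43°
zero (s+50): 50 + j1516 → |·| = √(50²+1516²) = √2300756 ≈ 1516.8, ∠ = arctan(1516/50) ≈ 88.11°
pole (s+980): 980 + j1516 → |·| = √(980²+1516²) = √3258656 ≈ 1805.2, ∠ = arctan(1516/980) ≈ 57.12°
pole (s+2000): 2000 + j1516 → |·| = √(2000²+1516²) = √6298256 ≈ 2509.6, ∠ = arctan(1516/2000) ≈ 37.16°
pole at origin: |s| = 1516, ∠ = 90.00° (in denominator)
|G| = 5 · 2.2996e+06 / 6.868e+09 ≈ 0.0016741
Gain = 20 log₁₀(0.0016741) ≈ -55.52 dB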